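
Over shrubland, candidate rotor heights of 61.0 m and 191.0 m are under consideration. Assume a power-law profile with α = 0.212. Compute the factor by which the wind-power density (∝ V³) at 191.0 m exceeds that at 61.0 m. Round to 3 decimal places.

2.067

Speed ratio: V_B/V_A = (z_B/z_A)^α = (191.0/61.0)^0.212 = (3.1311)^0.212 = 1.27376
Power-density ratio: P_B/P_A = (V_B/V_A)³ = (1.27376)³ = 2.06665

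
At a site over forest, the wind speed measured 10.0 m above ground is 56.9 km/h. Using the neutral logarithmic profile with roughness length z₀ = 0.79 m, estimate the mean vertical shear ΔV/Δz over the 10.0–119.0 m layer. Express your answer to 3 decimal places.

0.509 km/h/m

Log law: V₂ = V₁ · ln(z₂/z₀)/ln(z₁/z₀) = 56.9 × 5.0148/2.5383 = 112.4154 km/h
ΔV/Δz = (112.4154 − 56.9)/(119.0 − 10.0) = 55.5154/109.0000 = 0.50932 km/h/m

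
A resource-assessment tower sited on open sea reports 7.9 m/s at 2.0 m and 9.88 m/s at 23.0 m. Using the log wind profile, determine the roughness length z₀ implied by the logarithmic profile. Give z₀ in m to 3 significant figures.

z₀ ≈ 0.000117 m

Log law: V(z) ∝ ln(z/z₀). With r = V₁/V₂ = 7.9/9.88 = 0.79960,
r · ln(z₂/z₀) = ln(z₁/z₀) ⇒ ln z₀ = (ln z₁ − r·ln z₂)/(1 − r)
ln z₀ = (0.69315 − 0.79960×3.13549) / 0.20040 = -9.0516
z₀ = exp(-9.0516) = 0.0001172 m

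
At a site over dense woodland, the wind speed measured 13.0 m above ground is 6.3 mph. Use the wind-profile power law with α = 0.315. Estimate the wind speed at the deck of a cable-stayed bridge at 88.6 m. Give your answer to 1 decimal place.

11.5 mph

Power-law profile: V₂ = V₁ · (z₂/z₁)^α
V₂ = 6.3 × (88.6/13.0)^0.315 = 6.3 × (6.8154)^0.315
    = 6.3 × 1.8304 = 11.5316 mph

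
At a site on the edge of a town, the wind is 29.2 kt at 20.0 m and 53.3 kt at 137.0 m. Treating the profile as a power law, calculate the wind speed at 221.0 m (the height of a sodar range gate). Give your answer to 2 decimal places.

First find α: α = ln(V₂/V₁)/ln(z₂/z₁) = ln(53.3/29.2)/ln(137.0/20.0) = 0.60177/1.92425 = 0.3127
Extrapolate from 137.0 m to 221.0 m: V₃ = 53.3 × (221.0/137.0)^0.3127 = 53.3 × 1.1613 = 61.8974 kt

61.90 kt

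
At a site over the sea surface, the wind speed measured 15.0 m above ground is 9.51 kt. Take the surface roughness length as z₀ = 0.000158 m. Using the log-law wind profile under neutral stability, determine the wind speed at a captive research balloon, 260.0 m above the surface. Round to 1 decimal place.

Log law: V(z) ∝ ln(z/z₀), so V₂/V₁ = ln(z₂/z₀) / ln(z₁/z₀).
ln(260.0/0.000158) = 14.3136, ln(15.0/0.000158) = 11.4610
V₂ = 9.51 × 14.3136/11.4610 = 9.51 × 1.2489 = 11.8770 kt

11.9 kt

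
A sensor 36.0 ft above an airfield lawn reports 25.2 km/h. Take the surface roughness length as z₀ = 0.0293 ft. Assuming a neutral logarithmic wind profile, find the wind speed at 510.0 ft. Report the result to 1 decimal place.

34.6 km/h

Log law: V(z) ∝ ln(z/z₀), so V₂/V₁ = ln(z₂/z₀) / ln(z₁/z₀).
ln(510.0/0.0293) = 9.7646, ln(36.0/0.0293) = 7.1137
V₂ = 25.2 × 9.7646/7.1137 = 25.2 × 1.3726 = 34.5907 km/h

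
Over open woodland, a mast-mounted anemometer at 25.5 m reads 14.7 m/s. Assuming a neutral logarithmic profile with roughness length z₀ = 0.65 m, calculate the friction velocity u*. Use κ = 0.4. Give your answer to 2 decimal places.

u* ≈ 1.60 m/s

Log law: V(z) = (u*/κ) · ln(z/z₀) ⇒ u* = κ · V / ln(z/z₀)
u* = 0.4 × 14.7 / ln(25.5/0.65) = 0.4 × 14.7 / 3.6695
   = 5.8800 / 3.6695 = 1.6024 m/s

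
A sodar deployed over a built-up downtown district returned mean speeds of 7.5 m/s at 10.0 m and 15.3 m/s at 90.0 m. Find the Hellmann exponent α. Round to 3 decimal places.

Power law: V₂/V₁ = (z₂/z₁)^α ⇒ α = ln(V₂/V₁) / ln(z₂/z₁)
α = ln(15.3/7.5) / ln(90.0/10.0) = ln(2.0400) / ln(9.0000)
  = 0.71295 / 2.19722 = 0.32448

α ≈ 0.324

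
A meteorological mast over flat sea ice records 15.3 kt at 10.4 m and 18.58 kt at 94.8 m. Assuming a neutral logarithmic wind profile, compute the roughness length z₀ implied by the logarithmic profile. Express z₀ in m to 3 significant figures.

Log law: V(z) ∝ ln(z/z₀). With r = V₁/V₂ = 15.3/18.58 = 0.82347,
r · ln(z₂/z₀) = ln(z₁/z₀) ⇒ ln z₀ = (ln z₁ − r·ln z₂)/(1 − r)
ln z₀ = (2.34181 − 0.82347×4.55177) / 0.17653 = -7.9669
z₀ = exp(-7.9669) = 0.0003468 m

z₀ ≈ 0.000347 m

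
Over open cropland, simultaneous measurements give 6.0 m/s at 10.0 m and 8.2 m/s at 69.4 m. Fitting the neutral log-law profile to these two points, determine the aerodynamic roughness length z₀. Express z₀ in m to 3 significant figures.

z₀ ≈ 0.0507 m

Log law: V(z) ∝ ln(z/z₀). With r = V₁/V₂ = 6.0/8.2 = 0.73171,
r · ln(z₂/z₀) = ln(z₁/z₀) ⇒ ln z₀ = (ln z₁ − r·ln z₂)/(1 − r)
ln z₀ = (2.30259 − 0.73171×4.23989) / 0.26829 = -2.9810
z₀ = exp(-2.9810) = 0.05074 m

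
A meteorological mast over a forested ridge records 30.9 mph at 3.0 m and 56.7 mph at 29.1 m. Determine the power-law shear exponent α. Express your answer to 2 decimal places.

α ≈ 0.27

Power law: V₂/V₁ = (z₂/z₁)^α ⇒ α = ln(V₂/V₁) / ln(z₂/z₁)
α = ln(56.7/30.9) / ln(29.1/3.0) = ln(1.8350) / ln(9.7000)
  = 0.60702 / 2.27213 = 0.26716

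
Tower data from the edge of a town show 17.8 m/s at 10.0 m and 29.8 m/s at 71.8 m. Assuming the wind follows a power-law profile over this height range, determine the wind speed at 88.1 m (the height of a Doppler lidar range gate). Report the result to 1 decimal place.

31.4 m/s

First find α: α = ln(V₂/V₁)/ln(z₂/z₁) = ln(29.8/17.8)/ln(71.8/10.0) = 0.51531/1.97130 = 0.2614
Extrapolate from 71.8 m to 88.1 m: V₃ = 29.8 × (88.1/71.8)^0.2614 = 29.8 × 1.0549 = 31.4371 m/s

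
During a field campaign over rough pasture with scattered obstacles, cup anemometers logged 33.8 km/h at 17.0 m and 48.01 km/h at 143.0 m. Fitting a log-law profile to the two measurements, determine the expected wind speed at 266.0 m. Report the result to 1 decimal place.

52.2 km/h

Log law: V ∝ ln(z/z₀). From the pair, with r = V₁/V₂ = 0.70402,
ln z₀ = (ln z₁ − r·ln z₂)/(1 − r) = (2.8332 − 0.70402×4.9628)/0.29598 = -2.2323 → z₀ = 0.1073 m
V₃ = V₁ · ln(z₃/z₀)/ln(z₁/z₀) = 33.8 × 7.8158/5.0656 = 52.1513 km/h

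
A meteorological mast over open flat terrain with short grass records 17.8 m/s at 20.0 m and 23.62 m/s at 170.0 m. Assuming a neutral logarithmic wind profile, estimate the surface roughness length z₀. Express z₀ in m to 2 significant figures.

z₀ ≈ 0.029 m

Log law: V(z) ∝ ln(z/z₀). With r = V₁/V₂ = 17.8/23.62 = 0.75360,
r · ln(z₂/z₀) = ln(z₁/z₀) ⇒ ln z₀ = (ln z₁ − r·ln z₂)/(1 − r)
ln z₀ = (2.99573 − 0.75360×5.13580) / 0.24640 = -3.5495
z₀ = exp(-3.5495) = 0.02874 m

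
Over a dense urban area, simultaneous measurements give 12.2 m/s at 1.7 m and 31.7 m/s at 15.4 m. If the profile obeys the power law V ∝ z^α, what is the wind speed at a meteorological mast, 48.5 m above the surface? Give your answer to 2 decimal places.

52.11 m/s

First find α: α = ln(V₂/V₁)/ln(z₂/z₁) = ln(31.7/12.2)/ln(15.4/1.7) = 0.95488/2.20374 = 0.4333
Extrapolate from 15.4 m to 48.5 m: V₃ = 31.7 × (48.5/15.4)^0.4333 = 31.7 × 1.6439 = 52.1121 m/s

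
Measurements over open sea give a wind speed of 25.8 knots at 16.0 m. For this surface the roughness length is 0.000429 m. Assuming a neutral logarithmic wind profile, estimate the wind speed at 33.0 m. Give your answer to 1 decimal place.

Log law: V(z) ∝ ln(z/z₀), so V₂/V₁ = ln(z₂/z₀) / ln(z₁/z₀).
ln(33.0/0.000429) = 11.2506, ln(16.0/0.000429) = 10.5266
V₂ = 25.8 × 11.2506/10.5266 = 25.8 × 1.0688 = 27.5743 knots

27.6 knots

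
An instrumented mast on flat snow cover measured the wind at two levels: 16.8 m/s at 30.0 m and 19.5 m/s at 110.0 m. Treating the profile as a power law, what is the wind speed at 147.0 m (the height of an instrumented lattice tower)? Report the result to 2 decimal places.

20.16 m/s

First find α: α = ln(V₂/V₁)/ln(z₂/z₁) = ln(19.5/16.8)/ln(110.0/30.0) = 0.14904/1.29928 = 0.1147
Extrapolate from 110.0 m to 147.0 m: V₃ = 19.5 × (147.0/110.0)^0.1147 = 19.5 × 1.0338 = 20.1595 m/s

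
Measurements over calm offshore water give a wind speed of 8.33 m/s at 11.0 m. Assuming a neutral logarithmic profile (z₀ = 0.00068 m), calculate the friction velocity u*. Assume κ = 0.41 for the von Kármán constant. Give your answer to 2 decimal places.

Log law: V(z) = (u*/κ) · ln(z/z₀) ⇒ u* = κ · V / ln(z/z₀)
u* = 0.41 × 8.33 / ln(11.0/0.00068) = 0.41 × 8.33 / 9.6913
   = 3.4153 / 9.6913 = 0.3524 m/s

u* ≈ 0.35 m/s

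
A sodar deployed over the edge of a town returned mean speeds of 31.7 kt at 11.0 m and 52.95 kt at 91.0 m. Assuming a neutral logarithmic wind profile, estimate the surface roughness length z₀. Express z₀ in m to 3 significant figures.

z₀ ≈ 0.470 m

Log law: V(z) ∝ ln(z/z₀). With r = V₁/V₂ = 31.7/52.95 = 0.59868,
r · ln(z₂/z₀) = ln(z₁/z₀) ⇒ ln z₀ = (ln z₁ − r·ln z₂)/(1 − r)
ln z₀ = (2.39790 − 0.59868×4.51086) / 0.40132 = -0.7542
z₀ = exp(-0.7542) = 0.4704 m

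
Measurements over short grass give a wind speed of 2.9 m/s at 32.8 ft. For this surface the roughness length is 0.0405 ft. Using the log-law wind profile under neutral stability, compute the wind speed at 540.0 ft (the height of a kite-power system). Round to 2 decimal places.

Log law: V(z) ∝ ln(z/z₀), so V₂/V₁ = ln(z₂/z₀) / ln(z₁/z₀).
ln(540.0/0.0405) = 9.4980, ln(32.8/0.0405) = 6.6969
V₂ = 2.9 × 9.4980/6.6969 = 2.9 × 1.4183 = 4.1130 m/s

4.11 m/s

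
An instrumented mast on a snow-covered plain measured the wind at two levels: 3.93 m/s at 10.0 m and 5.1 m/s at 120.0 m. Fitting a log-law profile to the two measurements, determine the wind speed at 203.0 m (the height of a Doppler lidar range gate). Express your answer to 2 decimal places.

Log law: V ∝ ln(z/z₀). From the pair, with r = V₁/V₂ = 0.77059,
ln z₀ = (ln z₁ − r·ln z₂)/(1 − r) = (2.3026 − 0.77059×4.7875)/0.22941 = -6.0442 → z₀ = 0.002372 m
V₃ = V₁ · ln(z₃/z₀)/ln(z₁/z₀) = 3.93 × 11.3574/8.3467 = 5.3475 m/s

5.35 m/s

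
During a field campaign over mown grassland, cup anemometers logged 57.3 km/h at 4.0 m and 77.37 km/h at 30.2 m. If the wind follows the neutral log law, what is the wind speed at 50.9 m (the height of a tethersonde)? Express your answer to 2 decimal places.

Log law: V ∝ ln(z/z₀). From the pair, with r = V₁/V₂ = 0.74060,
ln z₀ = (ln z₁ − r·ln z₂)/(1 − r) = (1.3863 − 0.74060×3.4078)/0.25940 = -4.3852 → z₀ = 0.01246 m
V₃ = V₁ · ln(z₃/z₀)/ln(z₁/z₀) = 57.3 × 8.3151/5.7715 = 82.5526 km/h

82.55 km/h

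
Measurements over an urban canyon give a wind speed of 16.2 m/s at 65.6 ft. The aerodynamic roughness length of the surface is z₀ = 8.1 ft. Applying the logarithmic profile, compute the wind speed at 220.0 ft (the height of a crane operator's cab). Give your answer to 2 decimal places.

25.57 m/s

Log law: V(z) ∝ ln(z/z₀), so V₂/V₁ = ln(z₂/z₀) / ln(z₁/z₀).
ln(220.0/8.1) = 3.3018, ln(65.6/8.1) = 2.0917
V₂ = 16.2 × 3.3018/2.0917 = 16.2 × 1.5785 = 25.5717 m/s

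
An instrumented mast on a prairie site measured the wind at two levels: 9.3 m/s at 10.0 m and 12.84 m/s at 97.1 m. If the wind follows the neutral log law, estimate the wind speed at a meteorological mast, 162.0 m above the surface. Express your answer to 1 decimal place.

Log law: V ∝ ln(z/z₀). From the pair, with r = V₁/V₂ = 0.72430,
ln z₀ = (ln z₁ − r·ln z₂)/(1 − r) = (2.3026 − 0.72430×4.5757)/0.27570 = -3.6693 → z₀ = 0.02550 m
V₃ = V₁ · ln(z₃/z₀)/ln(z₁/z₀) = 9.3 × 8.7569/5.9719 = 13.6371 m/s

13.6 m/s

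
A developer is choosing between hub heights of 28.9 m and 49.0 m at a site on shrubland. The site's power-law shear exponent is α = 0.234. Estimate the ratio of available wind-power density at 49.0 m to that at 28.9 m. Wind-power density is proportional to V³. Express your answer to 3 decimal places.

1.449

Speed ratio: V_B/V_A = (z_B/z_A)^α = (49.0/28.9)^0.234 = (1.6955)^0.234 = 1.13150
Power-density ratio: P_B/P_A = (V_B/V_A)³ = (1.13150)³ = 1.44866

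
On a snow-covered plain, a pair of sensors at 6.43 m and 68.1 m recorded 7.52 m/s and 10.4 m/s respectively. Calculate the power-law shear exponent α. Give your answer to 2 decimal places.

Power law: V₂/V₁ = (z₂/z₁)^α ⇒ α = ln(V₂/V₁) / ln(z₂/z₁)
α = ln(10.4/7.52) / ln(68.1/6.43) = ln(1.3830) / ln(10.5910)
  = 0.32424 / 2.36000 = 0.13739

α ≈ 0.14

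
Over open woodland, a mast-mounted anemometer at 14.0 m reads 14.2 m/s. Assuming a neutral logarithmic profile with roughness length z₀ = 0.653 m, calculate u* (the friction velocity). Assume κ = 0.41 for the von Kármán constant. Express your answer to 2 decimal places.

u* ≈ 1.90 m/s

Log law: V(z) = (u*/κ) · ln(z/z₀) ⇒ u* = κ · V / ln(z/z₀)
u* = 0.41 × 14.2 / ln(14.0/0.653) = 0.41 × 14.2 / 3.0652
   = 5.8220 / 3.0652 = 1.8994 m/s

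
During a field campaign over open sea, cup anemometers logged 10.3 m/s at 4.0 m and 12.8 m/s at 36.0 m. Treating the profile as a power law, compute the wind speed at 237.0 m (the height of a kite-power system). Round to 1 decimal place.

First find α: α = ln(V₂/V₁)/ln(z₂/z₁) = ln(12.8/10.3)/ln(36.0/4.0) = 0.21730/2.19722 = 0.0989
Extrapolate from 36.0 m to 237.0 m: V₃ = 12.8 × (237.0/36.0)^0.0989 = 12.8 × 1.2049 = 15.4224 m/s

15.4 m/s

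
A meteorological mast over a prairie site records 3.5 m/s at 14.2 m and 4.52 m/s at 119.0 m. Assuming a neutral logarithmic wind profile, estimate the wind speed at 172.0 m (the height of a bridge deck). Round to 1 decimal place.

Log law: V ∝ ln(z/z₀). From the pair, with r = V₁/V₂ = 0.77434,
ln z₀ = (ln z₁ − r·ln z₂)/(1 − r) = (2.6532 − 0.77434×4.7791)/0.22566 = -4.6414 → z₀ = 0.009644 m
V₃ = V₁ · ln(z₃/z₀)/ln(z₁/z₀) = 3.5 × 9.7889/7.2947 = 4.6967 m/s

4.7 m/s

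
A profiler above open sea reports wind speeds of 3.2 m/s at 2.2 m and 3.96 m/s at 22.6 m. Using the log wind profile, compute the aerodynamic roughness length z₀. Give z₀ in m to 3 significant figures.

Log law: V(z) ∝ ln(z/z₀). With r = V₁/V₂ = 3.2/3.96 = 0.80808,
r · ln(z₂/z₀) = ln(z₁/z₀) ⇒ ln z₀ = (ln z₁ − r·ln z₂)/(1 − r)
ln z₀ = (0.78846 − 0.80808×3.11795) / 0.19192 = -9.0199
z₀ = exp(-9.0199) = 0.0001210 m

z₀ ≈ 0.000121 m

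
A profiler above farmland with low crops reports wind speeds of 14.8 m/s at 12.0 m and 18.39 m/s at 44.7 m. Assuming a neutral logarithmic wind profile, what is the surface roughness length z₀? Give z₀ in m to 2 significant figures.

z₀ ≈ 0.053 m

Log law: V(z) ∝ ln(z/z₀). With r = V₁/V₂ = 14.8/18.39 = 0.80479,
r · ln(z₂/z₀) = ln(z₁/z₀) ⇒ ln z₀ = (ln z₁ − r·ln z₂)/(1 − r)
ln z₀ = (2.48491 − 0.80479×3.79997) / 0.19521 = -2.9365
z₀ = exp(-2.9365) = 0.05305 m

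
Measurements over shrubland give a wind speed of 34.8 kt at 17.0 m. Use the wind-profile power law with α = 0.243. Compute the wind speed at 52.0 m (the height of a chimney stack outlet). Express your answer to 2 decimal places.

Power-law profile: V₂ = V₁ · (z₂/z₁)^α
V₂ = 34.8 × (52.0/17.0)^0.243 = 34.8 × (3.0588)^0.243
    = 34.8 × 1.3122 = 45.6635 kt

45.66 kt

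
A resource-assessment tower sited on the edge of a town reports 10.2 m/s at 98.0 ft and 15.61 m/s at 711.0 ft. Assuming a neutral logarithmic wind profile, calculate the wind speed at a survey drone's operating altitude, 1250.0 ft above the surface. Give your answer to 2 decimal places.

Log law: V ∝ ln(z/z₀). From the pair, with r = V₁/V₂ = 0.65343,
ln z₀ = (ln z₁ − r·ln z₂)/(1 − r) = (4.5850 − 0.65343×6.5667)/0.34657 = 0.8487 → z₀ = 2.337 ft
V₃ = V₁ · ln(z₃/z₀)/ln(z₁/z₀) = 10.2 × 6.2822/3.7363 = 17.1503 m/s

17.15 m/s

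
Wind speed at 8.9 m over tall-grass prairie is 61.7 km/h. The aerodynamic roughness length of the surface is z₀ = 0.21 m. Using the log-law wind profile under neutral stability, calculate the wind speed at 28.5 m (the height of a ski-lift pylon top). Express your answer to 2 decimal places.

80.87 km/h

Log law: V(z) ∝ ln(z/z₀), so V₂/V₁ = ln(z₂/z₀) / ln(z₁/z₀).
ln(28.5/0.21) = 4.9106, ln(8.9/0.21) = 3.7467
V₂ = 61.7 × 4.9106/3.7467 = 61.7 × 1.3106 = 80.8661 km/h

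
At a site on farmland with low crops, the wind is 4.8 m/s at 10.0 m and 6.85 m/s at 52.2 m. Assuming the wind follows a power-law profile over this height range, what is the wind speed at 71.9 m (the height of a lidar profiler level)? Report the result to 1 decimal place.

First find α: α = ln(V₂/V₁)/ln(z₂/z₁) = ln(6.85/4.8)/ln(52.2/10.0) = 0.35563/1.65250 = 0.2152
Extrapolate from 52.2 m to 71.9 m: V₃ = 6.85 × (71.9/52.2)^0.2152 = 6.85 × 1.0713 = 7.3387 m/s

7.3 m/s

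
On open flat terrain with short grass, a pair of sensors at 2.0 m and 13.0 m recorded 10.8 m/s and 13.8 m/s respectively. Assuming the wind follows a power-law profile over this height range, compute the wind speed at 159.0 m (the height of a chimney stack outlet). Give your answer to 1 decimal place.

First find α: α = ln(V₂/V₁)/ln(z₂/z₁) = ln(13.8/10.8)/ln(13.0/2.0) = 0.24512/1.87180 = 0.1310
Extrapolate from 13.0 m to 159.0 m: V₃ = 13.8 × (159.0/13.0)^0.1310 = 13.8 × 1.3881 = 19.1552 m/s

19.2 m/s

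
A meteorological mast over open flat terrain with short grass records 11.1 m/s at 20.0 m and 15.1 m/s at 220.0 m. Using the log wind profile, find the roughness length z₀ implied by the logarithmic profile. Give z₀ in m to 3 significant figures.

Log law: V(z) ∝ ln(z/z₀). With r = V₁/V₂ = 11.1/15.1 = 0.73510,
r · ln(z₂/z₀) = ln(z₁/z₀) ⇒ ln z₀ = (ln z₁ − r·ln z₂)/(1 − r)
ln z₀ = (2.99573 − 0.73510×5.39363) / 0.26490 = -3.6584
z₀ = exp(-3.6584) = 0.02577 m

z₀ ≈ 0.0258 m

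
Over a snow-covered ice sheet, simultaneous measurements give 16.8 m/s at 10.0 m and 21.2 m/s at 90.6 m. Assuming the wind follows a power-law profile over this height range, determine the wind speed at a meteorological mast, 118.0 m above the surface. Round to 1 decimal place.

First find α: α = ln(V₂/V₁)/ln(z₂/z₁) = ln(21.2/16.8)/ln(90.6/10.0) = 0.23262/2.20387 = 0.1056
Extrapolate from 90.6 m to 118.0 m: V₃ = 21.2 × (118.0/90.6)^0.1056 = 21.2 × 1.0283 = 21.7996 m/s

21.8 m/s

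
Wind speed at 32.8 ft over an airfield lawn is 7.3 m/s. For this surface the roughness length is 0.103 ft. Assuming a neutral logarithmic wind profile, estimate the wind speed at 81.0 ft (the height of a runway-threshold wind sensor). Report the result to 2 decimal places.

8.45 m/s

Log law: V(z) ∝ ln(z/z₀), so V₂/V₁ = ln(z₂/z₀) / ln(z₁/z₀).
ln(81.0/0.103) = 6.6675, ln(32.8/0.103) = 5.7635
V₂ = 7.3 × 6.6675/5.7635 = 7.3 × 1.1569 = 8.4450 m/s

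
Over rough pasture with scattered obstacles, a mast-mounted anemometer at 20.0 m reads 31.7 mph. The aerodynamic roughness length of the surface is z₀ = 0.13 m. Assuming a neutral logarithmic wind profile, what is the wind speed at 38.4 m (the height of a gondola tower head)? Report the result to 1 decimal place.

Log law: V(z) ∝ ln(z/z₀), so V₂/V₁ = ln(z₂/z₀) / ln(z₁/z₀).
ln(38.4/0.13) = 5.6883, ln(20.0/0.13) = 5.0360
V₂ = 31.7 × 5.6883/5.0360 = 31.7 × 1.1295 = 35.8062 mph

35.8 mph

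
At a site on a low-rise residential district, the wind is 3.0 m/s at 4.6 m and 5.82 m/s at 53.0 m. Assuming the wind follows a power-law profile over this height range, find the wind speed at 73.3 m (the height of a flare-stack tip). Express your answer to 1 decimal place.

6.4 m/s

First find α: α = ln(V₂/V₁)/ln(z₂/z₁) = ln(5.82/3.0)/ln(53.0/4.6) = 0.66269/2.44424 = 0.2711
Extrapolate from 53.0 m to 73.3 m: V₃ = 5.82 × (73.3/53.0)^0.2711 = 5.82 × 1.0919 = 6.3548 m/s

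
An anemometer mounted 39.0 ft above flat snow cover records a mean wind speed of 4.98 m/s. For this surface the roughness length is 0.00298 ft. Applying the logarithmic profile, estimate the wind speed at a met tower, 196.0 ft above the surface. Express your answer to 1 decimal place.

5.8 m/s

Log law: V(z) ∝ ln(z/z₀), so V₂/V₁ = ln(z₂/z₀) / ln(z₁/z₀).
ln(196.0/0.00298) = 11.0939, ln(39.0/0.00298) = 9.4794
V₂ = 4.98 × 11.0939/9.4794 = 4.98 × 1.1703 = 5.8282 m/s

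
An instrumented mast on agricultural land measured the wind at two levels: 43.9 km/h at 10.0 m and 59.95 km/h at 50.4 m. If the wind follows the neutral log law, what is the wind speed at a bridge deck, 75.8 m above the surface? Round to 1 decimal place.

Log law: V ∝ ln(z/z₀). From the pair, with r = V₁/V₂ = 0.73228,
ln z₀ = (ln z₁ − r·ln z₂)/(1 − r) = (2.3026 − 0.73228×3.9200)/0.26772 = -2.1213 → z₀ = 0.1199 m
V₃ = V₁ · ln(z₃/z₀)/ln(z₁/z₀) = 43.9 × 6.4494/4.4239 = 63.9998 km/h

64.0 km/h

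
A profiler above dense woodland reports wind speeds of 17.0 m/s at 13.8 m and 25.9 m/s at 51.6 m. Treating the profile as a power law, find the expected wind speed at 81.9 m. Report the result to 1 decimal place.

30.0 m/s

First find α: α = ln(V₂/V₁)/ln(z₂/z₁) = ln(25.9/17.0)/ln(51.6/13.8) = 0.42103/1.31885 = 0.3192
Extrapolate from 51.6 m to 81.9 m: V₃ = 25.9 × (81.9/51.6)^0.3192 = 25.9 × 1.1589 = 30.0158 m/s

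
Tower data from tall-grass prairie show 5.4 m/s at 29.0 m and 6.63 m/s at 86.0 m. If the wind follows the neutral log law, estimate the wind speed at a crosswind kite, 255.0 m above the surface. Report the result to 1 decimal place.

Log law: V ∝ ln(z/z₀). From the pair, with r = V₁/V₂ = 0.81448,
ln z₀ = (ln z₁ − r·ln z₂)/(1 − r) = (3.3673 − 0.81448×4.4543)/0.18552 = -1.4051 → z₀ = 0.2453 m
V₃ = V₁ · ln(z₃/z₀)/ln(z₁/z₀) = 5.4 × 6.9464/4.7724 = 7.8598 m/s

7.9 m/s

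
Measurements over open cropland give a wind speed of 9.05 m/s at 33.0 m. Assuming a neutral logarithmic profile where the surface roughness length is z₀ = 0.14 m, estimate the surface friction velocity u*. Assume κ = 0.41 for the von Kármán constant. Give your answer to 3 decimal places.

u* ≈ 0.679 m/s

Log law: V(z) = (u*/κ) · ln(z/z₀) ⇒ u* = κ · V / ln(z/z₀)
u* = 0.41 × 9.05 / ln(33.0/0.14) = 0.41 × 9.05 / 5.4626
   = 3.7105 / 5.4626 = 0.6793 m/s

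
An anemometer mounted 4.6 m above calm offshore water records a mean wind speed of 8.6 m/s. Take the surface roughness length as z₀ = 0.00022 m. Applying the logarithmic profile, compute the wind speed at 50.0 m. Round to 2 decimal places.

10.66 m/s

Log law: V(z) ∝ ln(z/z₀), so V₂/V₁ = ln(z₂/z₀) / ln(z₁/z₀).
ln(50.0/0.00022) = 12.3339, ln(4.6/0.00022) = 9.9479
V₂ = 8.6 × 12.3339/9.9479 = 8.6 × 1.2398 = 10.6627 m/s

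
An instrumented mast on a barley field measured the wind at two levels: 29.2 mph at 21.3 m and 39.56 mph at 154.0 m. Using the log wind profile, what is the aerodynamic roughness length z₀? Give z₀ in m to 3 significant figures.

Log law: V(z) ∝ ln(z/z₀). With r = V₁/V₂ = 29.2/39.56 = 0.73812,
r · ln(z₂/z₀) = ln(z₁/z₀) ⇒ ln z₀ = (ln z₁ − r·ln z₂)/(1 − r)
ln z₀ = (3.05871 − 0.73812×5.03695) / 0.26188 = -2.5170
z₀ = exp(-2.5170) = 0.08070 m

z₀ ≈ 0.0807 m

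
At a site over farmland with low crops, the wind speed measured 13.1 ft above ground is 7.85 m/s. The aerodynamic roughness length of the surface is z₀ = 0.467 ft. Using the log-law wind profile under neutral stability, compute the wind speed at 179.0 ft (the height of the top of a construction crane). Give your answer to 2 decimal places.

14.01 m/s

Log law: V(z) ∝ ln(z/z₀), so V₂/V₁ = ln(z₂/z₀) / ln(z₁/z₀).
ln(179.0/0.467) = 5.9488, ln(13.1/0.467) = 3.3340
V₂ = 7.85 × 5.9488/3.3340 = 7.85 × 1.7843 = 14.0065 m/s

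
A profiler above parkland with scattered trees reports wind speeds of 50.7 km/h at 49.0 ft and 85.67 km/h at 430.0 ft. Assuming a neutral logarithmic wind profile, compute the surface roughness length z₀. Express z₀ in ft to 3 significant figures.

z₀ ≈ 2.10 ft

Log law: V(z) ∝ ln(z/z₀). With r = V₁/V₂ = 50.7/85.67 = 0.59181,
r · ln(z₂/z₀) = ln(z₁/z₀) ⇒ ln z₀ = (ln z₁ − r·ln z₂)/(1 − r)
ln z₀ = (3.89182 − 0.59181×6.06379) / 0.40819 = 0.7429
z₀ = exp(0.7429) = 2.102 ft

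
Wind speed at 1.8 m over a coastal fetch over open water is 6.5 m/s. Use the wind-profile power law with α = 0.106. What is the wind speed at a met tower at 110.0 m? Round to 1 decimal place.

Power-law profile: V₂ = V₁ · (z₂/z₁)^α
V₂ = 6.5 × (110.0/1.8)^0.106 = 6.5 × (61.1111)^0.106
    = 6.5 × 1.5464 = 10.0518 m/s

10.1 m/s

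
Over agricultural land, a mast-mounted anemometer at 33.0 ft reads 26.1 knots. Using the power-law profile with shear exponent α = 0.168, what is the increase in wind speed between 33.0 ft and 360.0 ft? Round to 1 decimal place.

12.9 knots

Power law: V₂ = V₁ · (z₂/z₁)^α = 26.1 × (10.9091)^0.168 = 38.9932 knots
ΔV = 38.9932 − 26.1 = 12.8932 knots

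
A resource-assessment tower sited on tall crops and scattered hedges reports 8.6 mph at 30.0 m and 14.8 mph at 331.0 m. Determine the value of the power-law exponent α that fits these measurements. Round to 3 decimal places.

Power law: V₂/V₁ = (z₂/z₁)^α ⇒ α = ln(V₂/V₁) / ln(z₂/z₁)
α = ln(14.8/8.6) / ln(331.0/30.0) = ln(1.7209) / ln(11.0333)
  = 0.54286 / 2.40092 = 0.22611

α ≈ 0.226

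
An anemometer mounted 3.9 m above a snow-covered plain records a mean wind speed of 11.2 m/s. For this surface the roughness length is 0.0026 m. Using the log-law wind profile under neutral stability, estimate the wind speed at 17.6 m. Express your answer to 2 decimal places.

13.51 m/s

Log law: V(z) ∝ ln(z/z₀), so V₂/V₁ = ln(z₂/z₀) / ln(z₁/z₀).
ln(17.6/0.0026) = 8.8201, ln(3.9/0.0026) = 7.3132
V₂ = 11.2 × 8.8201/7.3132 = 11.2 × 1.2061 = 13.5078 m/s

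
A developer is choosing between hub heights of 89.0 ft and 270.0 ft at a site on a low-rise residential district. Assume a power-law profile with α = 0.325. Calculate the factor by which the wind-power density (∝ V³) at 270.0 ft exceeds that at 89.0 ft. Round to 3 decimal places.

2.951

Speed ratio: V_B/V_A = (z_B/z_A)^α = (270.0/89.0)^0.325 = (3.0337)^0.325 = 1.43430
Power-density ratio: P_B/P_A = (V_B/V_A)³ = (1.43430)³ = 2.95070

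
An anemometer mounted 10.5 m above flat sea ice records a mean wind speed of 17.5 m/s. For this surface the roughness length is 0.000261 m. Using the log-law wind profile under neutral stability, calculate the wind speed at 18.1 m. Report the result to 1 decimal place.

Log law: V(z) ∝ ln(z/z₀), so V₂/V₁ = ln(z₂/z₀) / ln(z₁/z₀).
ln(18.1/0.000261) = 11.1469, ln(10.5/0.000261) = 10.6024
V₂ = 17.5 × 11.1469/10.6024 = 17.5 × 1.0514 = 18.3988 m/s

18.4 m/s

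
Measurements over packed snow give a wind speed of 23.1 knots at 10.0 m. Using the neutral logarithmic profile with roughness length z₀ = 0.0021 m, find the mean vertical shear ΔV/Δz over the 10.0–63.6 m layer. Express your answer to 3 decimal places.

Log law: V₂ = V₁ · ln(z₂/z₀)/ln(z₁/z₀) = 23.1 × 10.3184/8.4684 = 28.1465 knots
ΔV/Δz = (28.1465 − 23.1)/(63.6 − 10.0) = 5.0465/53.6000 = 0.09415 knots/m

0.094 knots/m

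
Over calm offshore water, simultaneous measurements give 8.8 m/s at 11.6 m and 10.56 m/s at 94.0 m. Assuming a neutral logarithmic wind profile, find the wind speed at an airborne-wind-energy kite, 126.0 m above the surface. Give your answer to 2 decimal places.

Log law: V ∝ ln(z/z₀). From the pair, with r = V₁/V₂ = 0.83333,
ln z₀ = (ln z₁ − r·ln z₂)/(1 − r) = (2.4510 − 0.83333×4.5433)/0.16667 = -8.0104 → z₀ = 0.0003320 m
V₃ = V₁ · ln(z₃/z₀)/ln(z₁/z₀) = 8.8 × 12.8467/10.4614 = 10.8065 m/s

10.81 m/s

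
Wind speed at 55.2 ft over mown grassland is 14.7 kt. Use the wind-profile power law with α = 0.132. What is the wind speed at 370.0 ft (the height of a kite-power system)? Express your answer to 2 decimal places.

18.90 kt

Power-law profile: V₂ = V₁ · (z₂/z₁)^α
V₂ = 14.7 × (370.0/55.2)^0.132 = 14.7 × (6.7029)^0.132
    = 14.7 × 1.2855 = 18.8966 kt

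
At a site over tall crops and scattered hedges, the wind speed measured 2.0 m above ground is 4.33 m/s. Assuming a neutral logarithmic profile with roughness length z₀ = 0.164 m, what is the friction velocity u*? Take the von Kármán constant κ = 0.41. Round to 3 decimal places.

u* ≈ 0.710 m/s

Log law: V(z) = (u*/κ) · ln(z/z₀) ⇒ u* = κ · V / ln(z/z₀)
u* = 0.41 × 4.33 / ln(2.0/0.164) = 0.41 × 4.33 / 2.5010
   = 1.7753 / 2.5010 = 0.7098 m/s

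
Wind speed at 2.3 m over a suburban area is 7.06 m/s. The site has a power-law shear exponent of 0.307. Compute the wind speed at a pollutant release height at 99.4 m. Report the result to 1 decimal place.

22.4 m/s

Power-law profile: V₂ = V₁ · (z₂/z₁)^α
V₂ = 7.06 × (99.4/2.3)^0.307 = 7.06 × (43.2174)^0.307
    = 7.06 × 3.1780 = 22.4363 m/s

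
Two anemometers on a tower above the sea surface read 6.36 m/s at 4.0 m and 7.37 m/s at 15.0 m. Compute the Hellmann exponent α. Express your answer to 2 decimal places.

Power law: V₂/V₁ = (z₂/z₁)^α ⇒ α = ln(V₂/V₁) / ln(z₂/z₁)
α = ln(7.37/6.36) / ln(15.0/4.0) = ln(1.1588) / ln(3.7500)
  = 0.14739 / 1.32176 = 0.11151

α ≈ 0.11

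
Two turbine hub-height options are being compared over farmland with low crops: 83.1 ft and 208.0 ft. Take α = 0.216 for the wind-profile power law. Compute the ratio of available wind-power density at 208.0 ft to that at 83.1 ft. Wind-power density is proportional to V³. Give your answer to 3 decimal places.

1.812

Speed ratio: V_B/V_A = (z_B/z_A)^α = (208.0/83.1)^0.216 = (2.5030)^0.216 = 1.21918
Power-density ratio: P_B/P_A = (V_B/V_A)³ = (1.21918)³ = 1.81219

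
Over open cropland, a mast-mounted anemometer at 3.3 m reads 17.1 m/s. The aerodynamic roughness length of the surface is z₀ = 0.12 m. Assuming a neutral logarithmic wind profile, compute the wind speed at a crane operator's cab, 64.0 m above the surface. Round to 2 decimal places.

32.40 m/s

Log law: V(z) ∝ ln(z/z₀), so V₂/V₁ = ln(z₂/z₀) / ln(z₁/z₀).
ln(64.0/0.12) = 6.2791, ln(3.3/0.12) = 3.3142
V₂ = 17.1 × 6.2791/3.3142 = 17.1 × 1.8946 = 32.3981 m/s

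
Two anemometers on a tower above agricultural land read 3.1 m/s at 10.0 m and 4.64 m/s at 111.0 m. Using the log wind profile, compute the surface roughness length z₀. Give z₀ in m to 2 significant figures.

Log law: V(z) ∝ ln(z/z₀). With r = V₁/V₂ = 3.1/4.64 = 0.66810,
r · ln(z₂/z₀) = ln(z₁/z₀) ⇒ ln z₀ = (ln z₁ − r·ln z₂)/(1 − r)
ln z₀ = (2.30259 − 0.66810×4.70953) / 0.33190 = -2.5426
z₀ = exp(-2.5426) = 0.07866 m

z₀ ≈ 0.079 m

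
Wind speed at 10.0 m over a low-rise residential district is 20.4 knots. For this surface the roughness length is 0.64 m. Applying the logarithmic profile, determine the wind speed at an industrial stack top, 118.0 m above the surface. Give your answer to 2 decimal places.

38.72 knots

Log law: V(z) ∝ ln(z/z₀), so V₂/V₁ = ln(z₂/z₀) / ln(z₁/z₀).
ln(118.0/0.64) = 5.2170, ln(10.0/0.64) = 2.7489
V₂ = 20.4 × 5.2170/2.7489 = 20.4 × 1.8979 = 38.7163 knots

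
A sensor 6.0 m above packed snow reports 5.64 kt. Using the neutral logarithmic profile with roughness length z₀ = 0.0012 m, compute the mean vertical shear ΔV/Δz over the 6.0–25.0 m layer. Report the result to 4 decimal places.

Log law: V₂ = V₁ · ln(z₂/z₀)/ln(z₁/z₀) = 5.64 × 9.9443/8.5172 = 6.5850 kt
ΔV/Δz = (6.5850 − 5.64)/(25.0 − 6.0) = 0.9450/19.0000 = 0.04974 kt/m

0.0497 kt/m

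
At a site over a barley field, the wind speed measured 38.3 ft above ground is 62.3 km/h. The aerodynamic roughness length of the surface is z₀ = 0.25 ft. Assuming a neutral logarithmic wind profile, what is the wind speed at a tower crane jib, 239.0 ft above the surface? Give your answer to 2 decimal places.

84.97 km/h

Log law: V(z) ∝ ln(z/z₀), so V₂/V₁ = ln(z₂/z₀) / ln(z₁/z₀).
ln(239.0/0.25) = 6.8628, ln(38.3/0.25) = 5.0317
V₂ = 62.3 × 6.8628/5.0317 = 62.3 × 1.3639 = 84.9705 km/h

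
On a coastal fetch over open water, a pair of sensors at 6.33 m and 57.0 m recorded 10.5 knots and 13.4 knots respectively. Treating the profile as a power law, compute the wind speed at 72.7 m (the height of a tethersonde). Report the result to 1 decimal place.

13.8 knots

First find α: α = ln(V₂/V₁)/ln(z₂/z₁) = ln(13.4/10.5)/ln(57.0/6.33) = 0.24388/2.19775 = 0.1110
Extrapolate from 57.0 m to 72.7 m: V₃ = 13.4 × (72.7/57.0)^0.1110 = 13.4 × 1.0274 = 13.7667 knots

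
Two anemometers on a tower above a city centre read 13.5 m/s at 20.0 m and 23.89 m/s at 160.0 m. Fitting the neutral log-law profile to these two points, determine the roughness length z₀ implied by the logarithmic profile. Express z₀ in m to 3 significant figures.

Log law: V(z) ∝ ln(z/z₀). With r = V₁/V₂ = 13.5/23.89 = 0.56509,
r · ln(z₂/z₀) = ln(z₁/z₀) ⇒ ln z₀ = (ln z₁ − r·ln z₂)/(1 − r)
ln z₀ = (2.99573 − 0.56509×5.07517) / 0.43491 = 0.2939
z₀ = exp(0.2939) = 1.342 m

z₀ ≈ 1.34 m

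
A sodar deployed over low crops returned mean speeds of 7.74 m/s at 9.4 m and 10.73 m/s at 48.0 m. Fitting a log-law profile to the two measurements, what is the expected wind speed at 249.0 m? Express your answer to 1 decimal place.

13.7 m/s

Log law: V ∝ ln(z/z₀). From the pair, with r = V₁/V₂ = 0.72134,
ln z₀ = (ln z₁ − r·ln z₂)/(1 − r) = (2.2407 − 0.72134×3.8712)/0.27866 = -1.9800 → z₀ = 0.1381 m
V₃ = V₁ · ln(z₃/z₀)/ln(z₁/z₀) = 7.74 × 7.4975/4.2207 = 13.7489 m/s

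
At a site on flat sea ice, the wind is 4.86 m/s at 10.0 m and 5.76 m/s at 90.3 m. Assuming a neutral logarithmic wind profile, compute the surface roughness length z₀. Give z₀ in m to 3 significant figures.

Log law: V(z) ∝ ln(z/z₀). With r = V₁/V₂ = 4.86/5.76 = 0.84375,
r · ln(z₂/z₀) = ln(z₁/z₀) ⇒ ln z₀ = (ln z₁ − r·ln z₂)/(1 − r)
ln z₀ = (2.30259 − 0.84375×4.50314) / 0.15625 = -9.5804
z₀ = exp(-9.5804) = 0.00006907 m

z₀ ≈ 0.0000691 m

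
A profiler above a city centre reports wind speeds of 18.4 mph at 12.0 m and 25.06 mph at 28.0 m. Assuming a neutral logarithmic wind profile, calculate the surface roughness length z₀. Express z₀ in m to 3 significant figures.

Log law: V(z) ∝ ln(z/z₀). With r = V₁/V₂ = 18.4/25.06 = 0.73424,
r · ln(z₂/z₀) = ln(z₁/z₀) ⇒ ln z₀ = (ln z₁ − r·ln z₂)/(1 − r)
ln z₀ = (2.48491 − 0.73424×3.33220) / 0.26576 = 0.1440
z₀ = exp(0.1440) = 1.155 m

z₀ ≈ 1.15 m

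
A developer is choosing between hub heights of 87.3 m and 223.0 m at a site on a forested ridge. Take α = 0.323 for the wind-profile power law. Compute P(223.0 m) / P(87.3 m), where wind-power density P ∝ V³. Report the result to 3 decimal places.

2.481

Speed ratio: V_B/V_A = (z_B/z_A)^α = (223.0/87.3)^0.323 = (2.5544)^0.323 = 1.35380
Power-density ratio: P_B/P_A = (V_B/V_A)³ = (1.35380)³ = 2.48122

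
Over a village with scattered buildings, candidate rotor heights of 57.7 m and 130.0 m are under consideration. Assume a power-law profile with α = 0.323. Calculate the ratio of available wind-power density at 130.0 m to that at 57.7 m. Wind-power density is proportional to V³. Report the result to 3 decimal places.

2.197

Speed ratio: V_B/V_A = (z_B/z_A)^α = (130.0/57.7)^0.323 = (2.2530)^0.323 = 1.30000
Power-density ratio: P_B/P_A = (V_B/V_A)³ = (1.30000)³ = 2.19701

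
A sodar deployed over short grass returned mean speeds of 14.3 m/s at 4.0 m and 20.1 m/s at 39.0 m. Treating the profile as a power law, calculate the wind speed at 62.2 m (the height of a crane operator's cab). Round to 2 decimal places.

21.55 m/s

First find α: α = ln(V₂/V₁)/ln(z₂/z₁) = ln(20.1/14.3)/ln(39.0/4.0) = 0.34046/2.27727 = 0.1495
Extrapolate from 39.0 m to 62.2 m: V₃ = 20.1 × (62.2/39.0)^0.1495 = 20.1 × 1.0723 = 21.5528 m/s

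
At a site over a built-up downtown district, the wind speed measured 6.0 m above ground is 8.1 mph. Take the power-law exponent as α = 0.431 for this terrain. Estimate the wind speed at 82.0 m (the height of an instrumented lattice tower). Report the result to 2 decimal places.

25.00 mph

Power-law profile: V₂ = V₁ · (z₂/z₁)^α
V₂ = 8.1 × (82.0/6.0)^0.431 = 8.1 × (13.6667)^0.431
    = 8.1 × 3.0865 = 25.0009 mph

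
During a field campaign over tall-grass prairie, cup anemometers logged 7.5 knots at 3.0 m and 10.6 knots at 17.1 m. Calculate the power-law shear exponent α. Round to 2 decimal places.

α ≈ 0.20

Power law: V₂/V₁ = (z₂/z₁)^α ⇒ α = ln(V₂/V₁) / ln(z₂/z₁)
α = ln(10.6/7.5) / ln(17.1/3.0) = ln(1.4133) / ln(5.7000)
  = 0.34595 / 1.74047 = 0.19877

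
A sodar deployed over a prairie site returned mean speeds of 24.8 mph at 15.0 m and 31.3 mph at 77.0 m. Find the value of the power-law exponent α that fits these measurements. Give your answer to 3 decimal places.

α ≈ 0.142

Power law: V₂/V₁ = (z₂/z₁)^α ⇒ α = ln(V₂/V₁) / ln(z₂/z₁)
α = ln(31.3/24.8) / ln(77.0/15.0) = ln(1.2621) / ln(5.1333)
  = 0.23277 / 1.63576 = 0.14230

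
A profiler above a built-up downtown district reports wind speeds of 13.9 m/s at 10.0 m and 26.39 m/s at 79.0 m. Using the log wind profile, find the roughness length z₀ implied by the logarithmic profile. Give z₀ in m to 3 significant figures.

z₀ ≈ 1.00 m

Log law: V(z) ∝ ln(z/z₀). With r = V₁/V₂ = 13.9/26.39 = 0.52671,
r · ln(z₂/z₀) = ln(z₁/z₀) ⇒ ln z₀ = (ln z₁ − r·ln z₂)/(1 − r)
ln z₀ = (2.30259 − 0.52671×4.36945) / 0.47329 = 0.0024
z₀ = exp(0.0024) = 1.002 m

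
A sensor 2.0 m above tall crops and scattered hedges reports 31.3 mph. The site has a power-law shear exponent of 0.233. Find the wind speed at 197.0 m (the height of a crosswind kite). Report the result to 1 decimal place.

91.2 mph

Power-law profile: V₂ = V₁ · (z₂/z₁)^α
V₂ = 31.3 × (197.0/2.0)^0.233 = 31.3 × (98.5000)^0.233
    = 31.3 × 2.9139 = 91.2042 mph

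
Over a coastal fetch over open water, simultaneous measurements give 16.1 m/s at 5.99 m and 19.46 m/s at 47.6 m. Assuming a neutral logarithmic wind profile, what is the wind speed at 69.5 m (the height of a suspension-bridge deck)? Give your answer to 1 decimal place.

20.1 m/s

Log law: V ∝ ln(z/z₀). From the pair, with r = V₁/V₂ = 0.82734,
ln z₀ = (ln z₁ − r·ln z₂)/(1 − r) = (1.7901 − 0.82734×3.8628)/0.17266 = -8.1418 → z₀ = 0.0002911 m
V₃ = V₁ · ln(z₃/z₀)/ln(z₁/z₀) = 16.1 × 12.3831/9.9319 = 20.0736 m/s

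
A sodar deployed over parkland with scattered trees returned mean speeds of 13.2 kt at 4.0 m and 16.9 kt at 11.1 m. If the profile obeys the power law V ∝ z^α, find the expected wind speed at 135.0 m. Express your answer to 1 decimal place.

30.9 kt

First find α: α = ln(V₂/V₁)/ln(z₂/z₁) = ln(16.9/13.2)/ln(11.1/4.0) = 0.24710/1.02065 = 0.2421
Extrapolate from 11.1 m to 135.0 m: V₃ = 16.9 × (135.0/11.1)^0.2421 = 16.9 × 1.8310 = 30.9432 kt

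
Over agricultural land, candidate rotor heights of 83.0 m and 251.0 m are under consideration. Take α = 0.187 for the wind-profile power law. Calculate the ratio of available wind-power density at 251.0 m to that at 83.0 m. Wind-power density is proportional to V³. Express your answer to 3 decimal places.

Speed ratio: V_B/V_A = (z_B/z_A)^α = (251.0/83.0)^0.187 = (3.0241)^0.187 = 1.22990
Power-density ratio: P_B/P_A = (V_B/V_A)³ = (1.22990)³ = 1.86043

1.860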